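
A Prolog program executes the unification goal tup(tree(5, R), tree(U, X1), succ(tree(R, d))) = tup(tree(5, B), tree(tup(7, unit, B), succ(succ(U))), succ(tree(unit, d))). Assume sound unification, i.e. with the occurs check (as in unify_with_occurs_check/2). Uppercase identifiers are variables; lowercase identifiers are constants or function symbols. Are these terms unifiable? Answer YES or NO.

Decompose tup/3: tree(5, R) = tree(5, B),  tree(U, X1) = tree(tup(7, unit, B), succ(succ(U))),  succ(tree(R, d)) = succ(tree(unit, d)).
Decompose tree/2: 5 = 5,  R = B.
Delete trivial equation 5 = 5.
Bind R := B; substituting into the one remaining equation that mentions R gives: succ(tree(B, d)) = succ(tree(unit, d)).
Decompose tree/2: U = tup(7, unit, B),  X1 = succ(succ(U)).
Bind U := tup(7, unit, B); substituting into the one remaining equation that mentions U gives: X1 = succ(succ(tup(7, unit, B))).
Bind X1 := succ(succ(tup(7, unit, B))); no other remaining equation mentions X1.
Decompose succ/1: tree(B, d) = tree(unit, d).
Decompose tree/2: B = unit,  d = d.
Bind B := unit; no other remaining equation mentions B. Substituting into the earlier bindings gives R := unit, U := tup(7, unit, unit), X1 := succ(succ(tup(7, unit, unit))).
Delete trivial equation d = d.
No equations remain and no clash or occurs-check failure arose, so a unifier exists.

YES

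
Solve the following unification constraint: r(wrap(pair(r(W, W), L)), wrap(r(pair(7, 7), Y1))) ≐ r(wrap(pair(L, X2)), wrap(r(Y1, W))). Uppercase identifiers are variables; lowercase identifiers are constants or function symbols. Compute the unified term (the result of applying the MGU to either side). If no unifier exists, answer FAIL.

r(wrap(pair(r(pair(7, 7), pair(7, 7)), r(pair(7, 7), pair(7, 7)))), wrap(r(pair(7, 7), pair(7, 7))))

Decompose r/2: wrap(pair(r(W, W), L)) ≐ wrap(pair(L, X2)),  wrap(r(pair(7, 7), Y1)) ≐ wrap(r(Y1, W)).
Decompose wrap/1: pair(r(W, W), L) ≐ pair(L, X2).
Decompose pair/2: r(W, W) ≐ L,  L ≐ X2.
Bind L := r(W, W); substituting into the one remaining equation that mentions L gives: r(W, W) ≐ X2.
Bind X2 := r(W, W); no other remaining equation mentions X2.
Decompose wrap/1: r(pair(7, 7), Y1) ≐ r(Y1, W).
Decompose r/2: pair(7, 7) ≐ Y1,  Y1 ≐ W.
Bind Y1 := pair(7, 7); substituting into the remaining equation gives: pair(7, 7) ≐ W.
Bind W := pair(7, 7). Substituting into the earlier bindings gives L := r(pair(7, 7), pair(7, 7)), X2 := r(pair(7, 7), pair(7, 7)).
Applying the MGU to either side gives r(wrap(pair(r(pair(7, 7), pair(7, 7)), r(pair(7, 7), pair(7, 7)))), wrap(r(pair(7, 7), pair(7, 7)))).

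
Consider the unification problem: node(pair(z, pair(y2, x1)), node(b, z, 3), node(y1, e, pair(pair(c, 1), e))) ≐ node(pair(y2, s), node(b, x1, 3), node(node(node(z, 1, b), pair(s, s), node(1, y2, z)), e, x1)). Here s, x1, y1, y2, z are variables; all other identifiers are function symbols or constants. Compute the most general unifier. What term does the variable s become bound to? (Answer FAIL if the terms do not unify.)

Decompose node/3: pair(z, pair(y2, x1)) ≐ pair(y2, s),  node(b, z, 3) ≐ node(b, x1, 3),  node(y1, e, pair(pair(c, 1), e)) ≐ node(node(node(z, 1, b), pair(s, s), node(1, y2, z)), e, x1).
Decompose pair/2: z ≐ y2,  pair(y2, x1) ≐ s.
Bind z := y2; substituting into the 2 remaining equations that mention z gives: node(b, y2, 3) ≐ node(b, x1, 3),  node(y1, e, pair(pair(c, 1), e)) ≐ node(node(node(y2, 1, b), pair(s, s), node(1, y2, y2)), e, x1).
Bind s := pair(y2, x1); substituting into the one remaining equation that mentions s gives: node(y1, e, pair(pair(c, 1), e)) ≐ node(node(node(y2, 1, b), pair(pair(y2, x1), pair(y2, x1)), node(1, y2, y2)), e, x1).
Decompose node/3: b ≐ b,  y2 ≐ x1,  3 ≐ 3.
Delete trivial equation b ≐ b.
Bind y2 := x1; substituting into the one remaining equation that mentions y2 gives: node(y1, e, pair(pair(c, 1), e)) ≐ node(node(node(x1, 1, b), pair(pair(x1, x1), pair(x1, x1)), node(1, x1, x1)), e, x1). Substituting into the earlier bindings gives z := x1, s := pair(x1, x1).
Delete trivial equation 3 ≐ 3.
Decompose node/3: y1 ≐ node(node(x1, 1, b), pair(pair(x1, x1), pair(x1, x1)), node(1, x1, x1)),  e ≐ e,  pair(pair(c, 1), e) ≐ x1.
Bind y1 := node(node(x1, 1, b), pair(pair(x1, x1), pair(x1, x1)), node(1, x1, x1)); no other remaining equation mentions y1.
Delete trivial equation e ≐ e.
Bind x1 := pair(pair(c, 1), e). Substituting into the earlier bindings gives z := pair(pair(c, 1), e), s := pair(pair(pair(c, 1), e), pair(pair(c, 1), e)), y2 := pair(pair(c, 1), e), y1 := node(node(pair(pair(c, 1), e), 1, b), pair(pair(pair(pair(c, 1), e), pair(pair(c, 1), e)), pair(pair(pair(c, 1), e), pair(pair(c, 1), e))), node(1, pair(pair(c, 1), e), pair(pair(c, 1), e))).
MGU = { z ↦ pair(pair(c, 1), e), s ↦ pair(pair(pair(c, 1), e), pair(pair(c, 1), e)), y2 ↦ pair(pair(c, 1), e), y1 ↦ node(node(pair(pair(c, 1), e), 1, b), pair(pair(pair(pair(c, 1), e), pair(pair(c, 1), e)), pair(pair(pair(c, 1), e), pair(pair(c, 1), e))), node(1, pair(pair(c, 1), e), pair(pair(c, 1), e))), x1 ↦ pair(pair(c, 1), e) }, so s ↦ pair(pair(pair(c, 1), e), pair(pair(c, 1), e)).

pair(pair(pair(c, 1), e), pair(pair(c, 1), e))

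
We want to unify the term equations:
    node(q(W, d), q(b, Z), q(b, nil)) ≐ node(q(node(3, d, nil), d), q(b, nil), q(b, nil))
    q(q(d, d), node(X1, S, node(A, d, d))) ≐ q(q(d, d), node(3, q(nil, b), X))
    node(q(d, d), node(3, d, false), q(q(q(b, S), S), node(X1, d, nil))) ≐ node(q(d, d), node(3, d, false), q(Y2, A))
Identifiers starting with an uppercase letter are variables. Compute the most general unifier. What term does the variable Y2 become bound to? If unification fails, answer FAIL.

Decompose node/3: q(W, d) ≐ q(node(3, d, nil), d),  q(b, Z) ≐ q(b, nil),  q(b, nil) ≐ q(b, nil).
Decompose q/2: W ≐ node(3, d, nil),  d ≐ d.
Bind W := node(3, d, nil); no other remaining equation mentions W.
Delete trivial equation d ≐ d.
Decompose q/2: b ≐ b,  Z ≐ nil.
Delete trivial equation b ≐ b.
Bind Z := nil; no other remaining equation mentions Z.
Delete trivial equation q(b, nil) ≐ q(b, nil).
Decompose q/2: q(d, d) ≐ q(d, d),  node(X1, S, node(A, d, d)) ≐ node(3, q(nil, b), X).
Delete trivial equation q(d, d) ≐ q(d, d).
Decompose node/3: X1 ≐ 3,  S ≐ q(nil, b),  node(A, d, d) ≐ X.
Bind X1 := 3; substituting into the one remaining equation that mentions X1 gives: node(q(d, d), node(3, d, false), q(q(q(b, S), S), node(3, d, nil))) ≐ node(q(d, d), node(3, d, false), q(Y2, A)).
Bind S := q(nil, b); substituting into the one remaining equation that mentions S gives: node(q(d, d), node(3, d, false), q(q(q(b, q(nil, b)), q(nil, b)), node(3, d, nil))) ≐ node(q(d, d), node(3, d, false), q(Y2, A)).
Bind X := node(A, d, d); no other remaining equation mentions X.
Decompose node/3: q(d, d) ≐ q(d, d),  node(3, d, false) ≐ node(3, d, false),  q(q(q(b, q(nil, b)), q(nil, b)), node(3, d, nil)) ≐ q(Y2, A).
Delete trivial equation q(d, d) ≐ q(d, d).
Delete trivial equation node(3, d, false) ≐ node(3, d, false).
Decompose q/2: q(q(b, q(nil, b)), q(nil, b)) ≐ Y2,  node(3, d, nil) ≐ A.
Bind Y2 := q(q(b, q(nil, b)), q(nil, b)); no other remaining equation mentions Y2.
Bind A := node(3, d, nil). Substituting into the earlier binding gives X := node(node(3, d, nil), d, d).
MGU = { W -> node(3, d, nil), Z -> nil, X1 -> 3, S -> q(nil, b), X -> node(node(3, d, nil), d, d), Y2 -> q(q(b, q(nil, b)), q(nil, b)), A -> node(3, d, nil) }, so Y2 -> q(q(b, q(nil, b)), q(nil, b)).

q(q(b, q(nil, b)), q(nil, b))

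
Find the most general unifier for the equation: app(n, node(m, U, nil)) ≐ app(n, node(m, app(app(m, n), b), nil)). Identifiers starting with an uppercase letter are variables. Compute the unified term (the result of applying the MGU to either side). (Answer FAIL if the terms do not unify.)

Decompose app/2: n ≐ n,  node(m, U, nil) ≐ node(m, app(app(m, n), b), nil).
Delete trivial equation n ≐ n.
Decompose node/3: m ≐ m,  U ≐ app(app(m, n), b),  nil ≐ nil.
Delete trivial equation m ≐ m.
Bind U := app(app(m, n), b); no other remaining equation mentions U.
Delete trivial equation nil ≐ nil.
Applying the MGU to either side gives app(n, node(m, app(app(m, n), b), nil)).

app(n, node(m, app(app(m, n), b), nil))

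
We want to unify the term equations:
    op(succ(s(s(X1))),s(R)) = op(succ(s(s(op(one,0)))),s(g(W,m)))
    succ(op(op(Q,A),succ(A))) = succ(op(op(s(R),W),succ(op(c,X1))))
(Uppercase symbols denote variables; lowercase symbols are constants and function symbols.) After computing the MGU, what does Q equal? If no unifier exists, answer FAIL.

s(g(op(c,op(one,0)),m))

Decompose op/2: succ(s(s(X1))) = succ(s(s(op(one,0)))),  s(R) = s(g(W,m)).
Decompose succ/1: s(s(X1)) = s(s(op(one,0))).
Decompose s/1: s(X1) = s(op(one,0)).
Decompose s/1: X1 = op(one,0).
Bind X1 := op(one,0); substituting into the one remaining equation that mentions X1 gives: succ(op(op(Q,A),succ(A))) = succ(op(op(s(R),W),succ(op(c,op(one,0))))).
Decompose s/1: R = g(W,m).
Bind R := g(W,m); substituting into the remaining equation gives: succ(op(op(Q,A),succ(A))) = succ(op(op(s(g(W,m)),W),succ(op(c,op(one,0))))).
Decompose succ/1: op(op(Q,A),succ(A)) = op(op(s(g(W,m)),W),succ(op(c,op(one,0)))).
Decompose op/2: op(Q,A) = op(s(g(W,m)),W),  succ(A) = succ(op(c,op(one,0))).
Decompose op/2: Q = s(g(W,m)),  A = W.
Bind Q := s(g(W,m)); no other remaining equation mentions Q.
Bind A := W; substituting into the remaining equation gives: succ(W) = succ(op(c,op(one,0))).
Decompose succ/1: W = op(c,op(one,0)).
Bind W := op(c,op(one,0)). Substituting into the earlier bindings gives R := g(op(c,op(one,0)),m), Q := s(g(op(c,op(one,0)),m)), A := op(c,op(one,0)).
MGU = { X1 -> op(one,0), R -> g(op(c,op(one,0)),m), Q -> s(g(op(c,op(one,0)),m)), A -> op(c,op(one,0)), W -> op(c,op(one,0)) }, so Q -> s(g(op(c,op(one,0)),m)).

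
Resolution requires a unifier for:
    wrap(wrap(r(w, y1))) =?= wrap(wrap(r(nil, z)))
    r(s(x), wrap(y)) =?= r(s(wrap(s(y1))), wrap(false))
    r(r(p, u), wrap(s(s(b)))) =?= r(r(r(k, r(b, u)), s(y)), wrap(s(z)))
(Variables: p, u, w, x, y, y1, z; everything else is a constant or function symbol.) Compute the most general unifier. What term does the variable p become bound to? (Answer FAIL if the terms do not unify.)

Decompose wrap/1: wrap(r(w, y1)) =?= wrap(r(nil, z)).
Decompose wrap/1: r(w, y1) =?= r(nil, z).
Decompose r/2: w =?= nil,  y1 =?= z.
Bind w := nil; no other remaining equation mentions w.
Bind y1 := z; substituting into the one remaining equation that mentions y1 gives: r(s(x), wrap(y)) =?= r(s(wrap(s(z))), wrap(false)).
Decompose r/2: s(x) =?= s(wrap(s(z))),  wrap(y) =?= wrap(false).
Decompose s/1: x =?= wrap(s(z)).
Bind x := wrap(s(z)); no other remaining equation mentions x.
Decompose wrap/1: y =?= false.
Bind y := false; substituting into the remaining equation gives: r(r(p, u), wrap(s(s(b)))) =?= r(r(r(k, r(b, u)), s(false)), wrap(s(z))).
Decompose r/2: r(p, u) =?= r(r(k, r(b, u)), s(false)),  wrap(s(s(b))) =?= wrap(s(z)).
Decompose r/2: p =?= r(k, r(b, u)),  u =?= s(false).
Bind p := r(k, r(b, u)); no other remaining equation mentions p.
Bind u := s(false); no other remaining equation mentions u. Substituting into the earlier binding gives p := r(k, r(b, s(false))).
Decompose wrap/1: s(s(b)) =?= s(z).
Decompose s/1: s(b) =?= z.
Bind z := s(b). Substituting into the earlier bindings gives y1 := s(b), x := wrap(s(s(b))).
MGU = { w ↦ nil, y1 ↦ s(b), x ↦ wrap(s(s(b))), y ↦ false, p ↦ r(k, r(b, s(false))), u ↦ s(false), z ↦ s(b) }, so p ↦ r(k, r(b, s(false))).

r(k, r(b, s(false)))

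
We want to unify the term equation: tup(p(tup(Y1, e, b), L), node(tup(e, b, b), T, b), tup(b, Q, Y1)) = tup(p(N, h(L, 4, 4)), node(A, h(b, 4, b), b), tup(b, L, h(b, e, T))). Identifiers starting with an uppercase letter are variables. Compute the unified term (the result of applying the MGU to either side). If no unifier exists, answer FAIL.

Decompose tup/3: p(tup(Y1, e, b), L) = p(N, h(L, 4, 4)),  node(tup(e, b, b), T, b) = node(A, h(b, 4, b), b),  tup(b, Q, Y1) = tup(b, L, h(b, e, T)).
Decompose p/2: tup(Y1, e, b) = N,  L = h(L, 4, 4).
Bind N := tup(Y1, e, b); no other remaining equation mentions N.
Occurs check fails: L occurs in h(L, 4, 4); the equation L = h(L, 4, 4) has no finite solution.

FAIL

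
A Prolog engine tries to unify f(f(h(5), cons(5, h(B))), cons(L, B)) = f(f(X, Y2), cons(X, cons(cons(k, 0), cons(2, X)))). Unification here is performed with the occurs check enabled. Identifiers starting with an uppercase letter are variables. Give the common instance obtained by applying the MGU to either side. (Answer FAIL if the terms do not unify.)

f(f(h(5), cons(5, h(cons(cons(k, 0), cons(2, h(5)))))), cons(h(5), cons(cons(k, 0), cons(2, h(5)))))

Decompose f/2: f(h(5), cons(5, h(B))) = f(X, Y2),  cons(L, B) = cons(X, cons(cons(k, 0), cons(2, X))).
Decompose f/2: h(5) = X,  cons(5, h(B)) = Y2.
Bind X := h(5); substituting into the one remaining equation that mentions X gives: cons(L, B) = cons(h(5), cons(cons(k, 0), cons(2, h(5)))).
Bind Y2 := cons(5, h(B)); no other remaining equation mentions Y2.
Decompose cons/2: L = h(5),  B = cons(cons(k, 0), cons(2, h(5))).
Bind L := h(5); no other remaining equation mentions L.
Bind B := cons(cons(k, 0), cons(2, h(5))). Substituting into the earlier binding gives Y2 := cons(5, h(cons(cons(k, 0), cons(2, h(5))))).
Applying the MGU to either side gives f(f(h(5), cons(5, h(cons(cons(k, 0), cons(2, h(5)))))), cons(h(5), cons(cons(k, 0), cons(2, h(5))))).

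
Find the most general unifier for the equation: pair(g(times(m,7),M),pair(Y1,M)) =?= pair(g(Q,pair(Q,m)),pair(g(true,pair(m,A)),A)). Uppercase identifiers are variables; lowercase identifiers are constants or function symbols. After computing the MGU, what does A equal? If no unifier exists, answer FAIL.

pair(times(m,7),m)

Decompose pair/2: g(times(m,7),M) =?= g(Q,pair(Q,m)),  pair(Y1,M) =?= pair(g(true,pair(m,A)),A).
Decompose g/2: times(m,7) =?= Q,  M =?= pair(Q,m).
Bind Q := times(m,7); substituting into the one remaining equation that mentions Q gives: M =?= pair(times(m,7),m).
Bind M := pair(times(m,7),m); substituting into the remaining equation gives: pair(Y1,pair(times(m,7),m)) =?= pair(g(true,pair(m,A)),A).
Decompose pair/2: Y1 =?= g(true,pair(m,A)),  pair(times(m,7),m) =?= A.
Bind Y1 := g(true,pair(m,A)); no other remaining equation mentions Y1.
Bind A := pair(times(m,7),m). Substituting into the earlier binding gives Y1 := g(true,pair(m,pair(times(m,7),m))).
MGU = { Q -> times(m,7), M -> pair(times(m,7),m), Y1 -> g(true,pair(m,pair(times(m,7),m))), A -> pair(times(m,7),m) }, so A -> pair(times(m,7),m).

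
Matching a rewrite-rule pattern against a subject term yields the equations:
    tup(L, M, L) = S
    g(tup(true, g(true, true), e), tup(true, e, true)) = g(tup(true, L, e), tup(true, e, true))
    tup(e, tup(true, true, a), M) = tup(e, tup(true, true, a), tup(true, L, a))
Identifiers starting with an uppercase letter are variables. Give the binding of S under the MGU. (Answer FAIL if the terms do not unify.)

tup(g(true, true), tup(true, g(true, true), a), g(true, true))

Bind S := tup(L, M, L); no other remaining equation mentions S.
Decompose g/2: tup(true, g(true, true), e) = tup(true, L, e),  tup(true, e, true) = tup(true, e, true).
Decompose tup/3: true = true,  g(true, true) = L,  e = e.
Delete trivial equation true = true.
Bind L := g(true, true); substituting into the one remaining equation that mentions L gives: tup(e, tup(true, true, a), M) = tup(e, tup(true, true, a), tup(true, g(true, true), a)). Substituting into the earlier binding gives S := tup(g(true, true), M, g(true, true)).
Delete trivial equation e = e.
Delete trivial equation tup(true, e, true) = tup(true, e, true).
Decompose tup/3: e = e,  tup(true, true, a) = tup(true, true, a),  M = tup(true, g(true, true), a).
Delete trivial equation e = e.
Delete trivial equation tup(true, true, a) = tup(true, true, a).
Bind M := tup(true, g(true, true), a). Substituting into the earlier binding gives S := tup(g(true, true), tup(true, g(true, true), a), g(true, true)).
MGU = { S -> tup(g(true, true), tup(true, g(true, true), a), g(true, true)), L -> g(true, true), M -> tup(true, g(true, true), a) }, so S -> tup(g(true, true), tup(true, g(true, true), a), g(true, true)).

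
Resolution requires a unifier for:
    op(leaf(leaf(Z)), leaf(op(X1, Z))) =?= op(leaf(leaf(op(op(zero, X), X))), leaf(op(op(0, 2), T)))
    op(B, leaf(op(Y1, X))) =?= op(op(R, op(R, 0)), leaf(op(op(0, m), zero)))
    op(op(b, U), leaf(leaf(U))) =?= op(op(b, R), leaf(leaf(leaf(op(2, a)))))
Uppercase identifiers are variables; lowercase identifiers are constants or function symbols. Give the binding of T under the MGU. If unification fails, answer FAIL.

Decompose op/2: leaf(leaf(Z)) =?= leaf(leaf(op(op(zero, X), X))),  leaf(op(X1, Z)) =?= leaf(op(op(0, 2), T)).
Decompose leaf/1: leaf(Z) =?= leaf(op(op(zero, X), X)).
Decompose leaf/1: Z =?= op(op(zero, X), X).
Bind Z := op(op(zero, X), X); substituting into the one remaining equation that mentions Z gives: leaf(op(X1, op(op(zero, X), X))) =?= leaf(op(op(0, 2), T)).
Decompose leaf/1: op(X1, op(op(zero, X), X)) =?= op(op(0, 2), T).
Decompose op/2: X1 =?= op(0, 2),  op(op(zero, X), X) =?= T.
Bind X1 := op(0, 2); no other remaining equation mentions X1.
Bind T := op(op(zero, X), X); no other remaining equation mentions T.
Decompose op/2: B =?= op(R, op(R, 0)),  leaf(op(Y1, X)) =?= leaf(op(op(0, m), zero)).
Bind B := op(R, op(R, 0)); no other remaining equation mentions B.
Decompose leaf/1: op(Y1, X) =?= op(op(0, m), zero).
Decompose op/2: Y1 =?= op(0, m),  X =?= zero.
Bind Y1 := op(0, m); no other remaining equation mentions Y1.
Bind X := zero; no other remaining equation mentions X. Substituting into the earlier bindings gives Z := op(op(zero, zero), zero), T := op(op(zero, zero), zero).
Decompose op/2: op(b, U) =?= op(b, R),  leaf(leaf(U)) =?= leaf(leaf(leaf(op(2, a)))).
Decompose op/2: b =?= b,  U =?= R.
Delete trivial equation b =?= b.
Bind U := R; substituting into the remaining equation gives: leaf(leaf(R)) =?= leaf(leaf(leaf(op(2, a)))).
Decompose leaf/1: leaf(R) =?= leaf(leaf(op(2, a))).
Decompose leaf/1: R =?= leaf(op(2, a)).
Bind R := leaf(op(2, a)). Substituting into the earlier bindings gives B := op(leaf(op(2, a)), op(leaf(op(2, a)), 0)), U := leaf(op(2, a)).
MGU = { Z ↦ op(op(zero, zero), zero), X1 ↦ op(0, 2), T ↦ op(op(zero, zero), zero), B ↦ op(leaf(op(2, a)), op(leaf(op(2, a)), 0)), Y1 ↦ op(0, m), X ↦ zero, U ↦ leaf(op(2, a)), R ↦ leaf(op(2, a)) }, so T ↦ op(op(zero, zero), zero).

op(op(zero, zero), zero)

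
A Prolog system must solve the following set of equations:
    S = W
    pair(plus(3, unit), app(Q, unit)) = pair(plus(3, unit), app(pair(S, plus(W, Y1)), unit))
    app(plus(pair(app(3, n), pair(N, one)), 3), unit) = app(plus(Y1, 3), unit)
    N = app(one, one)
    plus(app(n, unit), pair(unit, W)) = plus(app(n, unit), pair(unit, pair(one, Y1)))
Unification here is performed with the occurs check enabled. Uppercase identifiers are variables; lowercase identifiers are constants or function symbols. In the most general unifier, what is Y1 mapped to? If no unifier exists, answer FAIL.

pair(app(3, n), pair(app(one, one), one))

Bind S := W; substituting into the one remaining equation that mentions S gives: pair(plus(3, unit), app(Q, unit)) = pair(plus(3, unit), app(pair(W, plus(W, Y1)), unit)).
Decompose pair/2: plus(3, unit) = plus(3, unit),  app(Q, unit) = app(pair(W, plus(W, Y1)), unit).
Delete trivial equation plus(3, unit) = plus(3, unit).
Decompose app/2: Q = pair(W, plus(W, Y1)),  unit = unit.
Bind Q := pair(W, plus(W, Y1)); no other remaining equation mentions Q.
Delete trivial equation unit = unit.
Decompose app/2: plus(pair(app(3, n), pair(N, one)), 3) = plus(Y1, 3),  unit = unit.
Decompose plus/2: pair(app(3, n), pair(N, one)) = Y1,  3 = 3.
Bind Y1 := pair(app(3, n), pair(N, one)); substituting into the one remaining equation that mentions Y1 gives: plus(app(n, unit), pair(unit, W)) = plus(app(n, unit), pair(unit, pair(one, pair(app(3, n), pair(N, one))))). Substituting into the earlier binding gives Q := pair(W, plus(W, pair(app(3, n), pair(N, one)))).
Delete trivial equation 3 = 3.
Delete trivial equation unit = unit.
Bind N := app(one, one); substituting into the remaining equation gives: plus(app(n, unit), pair(unit, W)) = plus(app(n, unit), pair(unit, pair(one, pair(app(3, n), pair(app(one, one), one))))). Substituting into the earlier bindings gives Q := pair(W, plus(W, pair(app(3, n), pair(app(one, one), one)))), Y1 := pair(app(3, n), pair(app(one, one), one)).
Decompose plus/2: app(n, unit) = app(n, unit),  pair(unit, W) = pair(unit, pair(one, pair(app(3, n), pair(app(one, one), one)))).
Delete trivial equation app(n, unit) = app(n, unit).
Decompose pair/2: unit = unit,  W = pair(one, pair(app(3, n), pair(app(one, one), one))).
Delete trivial equation unit = unit.
Bind W := pair(one, pair(app(3, n), pair(app(one, one), one))). Substituting into the earlier bindings gives S := pair(one, pair(app(3, n), pair(app(one, one), one))), Q := pair(pair(one, pair(app(3, n), pair(app(one, one), one))), plus(pair(one, pair(app(3, n), pair(app(one, one), one))), pair(app(3, n), pair(app(one, one), one)))).
MGU = { S -> pair(one, pair(app(3, n), pair(app(one, one), one))), Q -> pair(pair(one, pair(app(3, n), pair(app(one, one), one))), plus(pair(one, pair(app(3, n), pair(app(one, one), one))), pair(app(3, n), pair(app(one, one), one)))), Y1 -> pair(app(3, n), pair(app(one, one), one)), N -> app(one, one), W -> pair(one, pair(app(3, n), pair(app(one, one), one))) }, so Y1 -> pair(app(3, n), pair(app(one, one), one)).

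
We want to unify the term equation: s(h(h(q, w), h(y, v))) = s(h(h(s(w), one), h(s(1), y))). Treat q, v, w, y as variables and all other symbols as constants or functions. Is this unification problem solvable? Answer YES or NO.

Decompose s/1: h(h(q, w), h(y, v)) = h(h(s(w), one), h(s(1), y)).
Decompose h/2: h(q, w) = h(s(w), one),  h(y, v) = h(s(1), y).
Decompose h/2: q = s(w),  w = one.
Bind q := s(w); no other remaining equation mentions q.
Bind w := one; no other remaining equation mentions w. Substituting into the earlier binding gives q := s(one).
Decompose h/2: y = s(1),  v = y.
Bind y := s(1); substituting into the remaining equation gives: v = s(1).
Bind v := s(1).
No equations remain and no clash or occurs-check failure arose, so a unifier exists.

YES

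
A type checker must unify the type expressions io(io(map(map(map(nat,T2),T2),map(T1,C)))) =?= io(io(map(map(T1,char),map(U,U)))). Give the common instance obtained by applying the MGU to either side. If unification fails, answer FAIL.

io(io(map(map(map(nat,char),char),map(map(nat,char),map(nat,char)))))

Decompose io/1: io(map(map(map(nat,T2),T2),map(T1,C))) =?= io(map(map(T1,char),map(U,U))).
Decompose io/1: map(map(map(nat,T2),T2),map(T1,C)) =?= map(map(T1,char),map(U,U)).
Decompose map/2: map(map(nat,T2),T2) =?= map(T1,char),  map(T1,C) =?= map(U,U).
Decompose map/2: map(nat,T2) =?= T1,  T2 =?= char.
Bind T1 := map(nat,T2); substituting into the one remaining equation that mentions T1 gives: map(map(nat,T2),C) =?= map(U,U).
Bind T2 := char; substituting into the remaining equation gives: map(map(nat,char),C) =?= map(U,U). Substituting into the earlier binding gives T1 := map(nat,char).
Decompose map/2: map(nat,char) =?= U,  C =?= U.
Bind U := map(nat,char); substituting into the remaining equation gives: C =?= map(nat,char).
Bind C := map(nat,char).
Applying the MGU to either side gives io(io(map(map(map(nat,char),char),map(map(nat,char),map(nat,char))))).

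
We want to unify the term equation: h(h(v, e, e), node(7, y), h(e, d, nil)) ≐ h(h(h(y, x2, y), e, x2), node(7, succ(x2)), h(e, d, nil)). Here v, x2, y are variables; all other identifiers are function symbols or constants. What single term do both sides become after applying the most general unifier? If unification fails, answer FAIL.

Decompose h/3: h(v, e, e) ≐ h(h(y, x2, y), e, x2),  node(7, y) ≐ node(7, succ(x2)),  h(e, d, nil) ≐ h(e, d, nil).
Decompose h/3: v ≐ h(y, x2, y),  e ≐ e,  e ≐ x2.
Bind v := h(y, x2, y); no other remaining equation mentions v.
Delete trivial equation e ≐ e.
Bind x2 := e; substituting into the one remaining equation that mentions x2 gives: node(7, y) ≐ node(7, succ(e)). Substituting into the earlier binding gives v := h(y, e, y).
Decompose node/2: 7 ≐ 7,  y ≐ succ(e).
Delete trivial equation 7 ≐ 7.
Bind y := succ(e); no other remaining equation mentions y. Substituting into the earlier binding gives v := h(succ(e), e, succ(e)).
Delete trivial equation h(e, d, nil) ≐ h(e, d, nil).
Applying the MGU to either side gives h(h(h(succ(e), e, succ(e)), e, e), node(7, succ(e)), h(e, d, nil)).

h(h(h(succ(e), e, succ(e)), e, e), node(7, succ(e)), h(e, d, nil))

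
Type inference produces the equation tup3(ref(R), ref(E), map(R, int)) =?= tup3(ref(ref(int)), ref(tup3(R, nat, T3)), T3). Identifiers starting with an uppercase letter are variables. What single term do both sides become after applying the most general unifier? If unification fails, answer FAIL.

Decompose tup3/3: ref(R) =?= ref(ref(int)),  ref(E) =?= ref(tup3(R, nat, T3)),  map(R, int) =?= T3.
Decompose ref/1: R =?= ref(int).
Bind R := ref(int); substituting into the remaining equations gives: ref(E) =?= ref(tup3(ref(int), nat, T3)),  map(ref(int), int) =?= T3.
Decompose ref/1: E =?= tup3(ref(int), nat, T3).
Bind E := tup3(ref(int), nat, T3); no other remaining equation mentions E.
Bind T3 := map(ref(int), int). Substituting into the earlier binding gives E := tup3(ref(int), nat, map(ref(int), int)).
Applying the MGU to either side gives tup3(ref(ref(int)), ref(tup3(ref(int), nat, map(ref(int), int))), map(ref(int), int)).

tup3(ref(ref(int)), ref(tup3(ref(int), nat, map(ref(int), int))), map(ref(int), int))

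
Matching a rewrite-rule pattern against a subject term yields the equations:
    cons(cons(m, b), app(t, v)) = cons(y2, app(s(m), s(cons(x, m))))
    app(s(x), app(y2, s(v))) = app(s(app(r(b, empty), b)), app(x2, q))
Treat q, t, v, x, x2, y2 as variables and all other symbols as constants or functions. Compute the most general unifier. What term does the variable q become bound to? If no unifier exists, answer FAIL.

s(s(cons(app(r(b, empty), b), m)))

Decompose cons/2: cons(m, b) = y2,  app(t, v) = app(s(m), s(cons(x, m))).
Bind y2 := cons(m, b); substituting into the one remaining equation that mentions y2 gives: app(s(x), app(cons(m, b), s(v))) = app(s(app(r(b, empty), b)), app(x2, q)).
Decompose app/2: t = s(m),  v = s(cons(x, m)).
Bind t := s(m); no other remaining equation mentions t.
Bind v := s(cons(x, m)); substituting into the remaining equation gives: app(s(x), app(cons(m, b), s(s(cons(x, m))))) = app(s(app(r(b, empty), b)), app(x2, q)).
Decompose app/2: s(x) = s(app(r(b, empty), b)),  app(cons(m, b), s(s(cons(x, m)))) = app(x2, q).
Decompose s/1: x = app(r(b, empty), b).
Bind x := app(r(b, empty), b); substituting into the remaining equation gives: app(cons(m, b), s(s(cons(app(r(b, empty), b), m)))) = app(x2, q). Substituting into the earlier binding gives v := s(cons(app(r(b, empty), b), m)).
Decompose app/2: cons(m, b) = x2,  s(s(cons(app(r(b, empty), b), m))) = q.
Bind x2 := cons(m, b); no other remaining equation mentions x2.
Bind q := s(s(cons(app(r(b, empty), b), m))).
MGU = { y2 ↦ cons(m, b), t ↦ s(m), v ↦ s(cons(app(r(b, empty), b), m)), x ↦ app(r(b, empty), b), x2 ↦ cons(m, b), q ↦ s(s(cons(app(r(b, empty), b), m))) }, so q ↦ s(s(cons(app(r(b, empty), b), m))).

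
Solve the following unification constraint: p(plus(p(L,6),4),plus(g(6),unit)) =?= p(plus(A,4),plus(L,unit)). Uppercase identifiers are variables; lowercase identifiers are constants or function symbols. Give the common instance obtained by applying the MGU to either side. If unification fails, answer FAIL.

p(plus(p(g(6),6),4),plus(g(6),unit))

Decompose p/2: plus(p(L,6),4) =?= plus(A,4),  plus(g(6),unit) =?= plus(L,unit).
Decompose plus/2: p(L,6) =?= A,  4 =?= 4.
Bind A := p(L,6); no other remaining equation mentions A.
Delete trivial equation 4 =?= 4.
Decompose plus/2: g(6) =?= L,  unit =?= unit.
Bind L := g(6); no other remaining equation mentions L. Substituting into the earlier binding gives A := p(g(6),6).
Delete trivial equation unit =?= unit.
Applying the MGU to either side gives p(plus(p(g(6),6),4),plus(g(6),unit)).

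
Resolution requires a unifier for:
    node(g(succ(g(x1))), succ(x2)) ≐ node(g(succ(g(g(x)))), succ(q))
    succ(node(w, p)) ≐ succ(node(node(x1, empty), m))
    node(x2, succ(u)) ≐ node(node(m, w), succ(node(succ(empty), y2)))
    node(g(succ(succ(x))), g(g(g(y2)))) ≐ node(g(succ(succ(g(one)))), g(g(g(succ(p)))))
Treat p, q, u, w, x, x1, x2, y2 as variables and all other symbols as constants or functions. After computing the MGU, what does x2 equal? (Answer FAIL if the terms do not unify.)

Decompose node/2: g(succ(g(x1))) ≐ g(succ(g(g(x)))),  succ(x2) ≐ succ(q).
Decompose g/1: succ(g(x1)) ≐ succ(g(g(x))).
Decompose succ/1: g(x1) ≐ g(g(x)).
Decompose g/1: x1 ≐ g(x).
Bind x1 := g(x); substituting into the one remaining equation that mentions x1 gives: succ(node(w, p)) ≐ succ(node(node(g(x), empty), m)).
Decompose succ/1: x2 ≐ q.
Bind x2 := q; substituting into the one remaining equation that mentions x2 gives: node(q, succ(u)) ≐ node(node(m, w), succ(node(succ(empty), y2))).
Decompose succ/1: node(w, p) ≐ node(node(g(x), empty), m).
Decompose node/2: w ≐ node(g(x), empty),  p ≐ m.
Bind w := node(g(x), empty); substituting into the one remaining equation that mentions w gives: node(q, succ(u)) ≐ node(node(m, node(g(x), empty)), succ(node(succ(empty), y2))).
Bind p := m; substituting into the one remaining equation that mentions p gives: node(g(succ(succ(x))), g(g(g(y2)))) ≐ node(g(succ(succ(g(one)))), g(g(g(succ(m))))).
Decompose node/2: q ≐ node(m, node(g(x), empty)),  succ(u) ≐ succ(node(succ(empty), y2)).
Bind q := node(m, node(g(x), empty)); no other remaining equation mentions q. Substituting into the earlier binding gives x2 := node(m, node(g(x), empty)).
Decompose succ/1: u ≐ node(succ(empty), y2).
Bind u := node(succ(empty), y2); no other remaining equation mentions u.
Decompose node/2: g(succ(succ(x))) ≐ g(succ(succ(g(one)))),  g(g(g(y2))) ≐ g(g(g(succ(m)))).
Decompose g/1: succ(succ(x)) ≐ succ(succ(g(one))).
Decompose succ/1: succ(x) ≐ succ(g(one)).
Decompose succ/1: x ≐ g(one).
Bind x := g(one); no other remaining equation mentions x. Substituting into the earlier bindings gives x1 := g(g(one)), x2 := node(m, node(g(g(one)), empty)), w := node(g(g(one)), empty), q := node(m, node(g(g(one)), empty)).
Decompose g/1: g(g(y2)) ≐ g(g(succ(m))).
Decompose g/1: g(y2) ≐ g(succ(m)).
Decompose g/1: y2 ≐ succ(m).
Bind y2 := succ(m). Substituting into the earlier binding gives u := node(succ(empty), succ(m)).
MGU = { x1 ↦ g(g(one)), x2 ↦ node(m, node(g(g(one)), empty)), w ↦ node(g(g(one)), empty), p ↦ m, q ↦ node(m, node(g(g(one)), empty)), u ↦ node(succ(empty), succ(m)), x ↦ g(one), y2 ↦ succ(m) }, so x2 ↦ node(m, node(g(g(one)), empty)).

node(m, node(g(g(one)), empty))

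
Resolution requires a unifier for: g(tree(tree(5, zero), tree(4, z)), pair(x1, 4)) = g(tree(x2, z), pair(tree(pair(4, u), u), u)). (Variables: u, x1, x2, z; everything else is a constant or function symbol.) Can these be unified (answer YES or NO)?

Decompose g/2: tree(tree(5, zero), tree(4, z)) = tree(x2, z),  pair(x1, 4) = pair(tree(pair(4, u), u), u).
Decompose tree/2: tree(5, zero) = x2,  tree(4, z) = z.
Bind x2 := tree(5, zero); no other remaining equation mentions x2.
Occurs check fails: z occurs in tree(4, z); the equation z = tree(4, z) has no finite solution.

NO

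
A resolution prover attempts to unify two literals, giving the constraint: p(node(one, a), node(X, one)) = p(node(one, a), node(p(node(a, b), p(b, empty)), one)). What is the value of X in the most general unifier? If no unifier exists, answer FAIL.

p(node(a, b), p(b, empty))

Decompose p/2: node(one, a) = node(one, a),  node(X, one) = node(p(node(a, b), p(b, empty)), one).
Delete trivial equation node(one, a) = node(one, a).
Decompose node/2: X = p(node(a, b), p(b, empty)),  one = one.
Bind X := p(node(a, b), p(b, empty)); no other remaining equation mentions X.
Delete trivial equation one = one.
MGU = { X -> p(node(a, b), p(b, empty)) }, so X -> p(node(a, b), p(b, empty)).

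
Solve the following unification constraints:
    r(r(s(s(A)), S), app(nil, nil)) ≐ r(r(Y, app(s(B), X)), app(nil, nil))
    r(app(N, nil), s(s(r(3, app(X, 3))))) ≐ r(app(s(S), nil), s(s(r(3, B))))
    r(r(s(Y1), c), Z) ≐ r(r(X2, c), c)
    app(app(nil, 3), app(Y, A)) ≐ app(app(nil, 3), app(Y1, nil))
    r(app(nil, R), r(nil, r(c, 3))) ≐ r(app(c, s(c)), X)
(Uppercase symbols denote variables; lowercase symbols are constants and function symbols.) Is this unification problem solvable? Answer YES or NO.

Decompose r/2: r(s(s(A)), S) ≐ r(Y, app(s(B), X)),  app(nil, nil) ≐ app(nil, nil).
Decompose r/2: s(s(A)) ≐ Y,  S ≐ app(s(B), X).
Bind Y := s(s(A)); substituting into the one remaining equation that mentions Y gives: app(app(nil, 3), app(s(s(A)), A)) ≐ app(app(nil, 3), app(Y1, nil)).
Bind S := app(s(B), X); substituting into the one remaining equation that mentions S gives: r(app(N, nil), s(s(r(3, app(X, 3))))) ≐ r(app(s(app(s(B), X)), nil), s(s(r(3, B)))).
Delete trivial equation app(nil, nil) ≐ app(nil, nil).
Decompose r/2: app(N, nil) ≐ app(s(app(s(B), X)), nil),  s(s(r(3, app(X, 3)))) ≐ s(s(r(3, B))).
Decompose app/2: N ≐ s(app(s(B), X)),  nil ≐ nil.
Bind N := s(app(s(B), X)); no other remaining equation mentions N.
Delete trivial equation nil ≐ nil.
Decompose s/1: s(r(3, app(X, 3))) ≐ s(r(3, B)).
Decompose s/1: r(3, app(X, 3)) ≐ r(3, B).
Decompose r/2: 3 ≐ 3,  app(X, 3) ≐ B.
Delete trivial equation 3 ≐ 3.
Bind B := app(X, 3); no other remaining equation mentions B. Substituting into the earlier bindings gives S := app(s(app(X, 3)), X), N := s(app(s(app(X, 3)), X)).
Decompose r/2: r(s(Y1), c) ≐ r(X2, c),  Z ≐ c.
Decompose r/2: s(Y1) ≐ X2,  c ≐ c.
Bind X2 := s(Y1); no other remaining equation mentions X2.
Delete trivial equation c ≐ c.
Bind Z := c; no other remaining equation mentions Z.
Decompose app/2: app(nil, 3) ≐ app(nil, 3),  app(s(s(A)), A) ≐ app(Y1, nil).
Delete trivial equation app(nil, 3) ≐ app(nil, 3).
Decompose app/2: s(s(A)) ≐ Y1,  A ≐ nil.
Bind Y1 := s(s(A)); no other remaining equation mentions Y1. Substituting into the earlier binding gives X2 := s(s(s(A))).
Bind A := nil; no other remaining equation mentions A. Substituting into the earlier bindings gives Y := s(s(nil)), X2 := s(s(s(nil))), Y1 := s(s(nil)).
Decompose r/2: app(nil, R) ≐ app(c, s(c)),  r(nil, r(c, 3)) ≐ X.
Decompose app/2: nil ≐ c,  R ≐ s(c).
Clash: constants nil and c differ; no unifier exists.

NO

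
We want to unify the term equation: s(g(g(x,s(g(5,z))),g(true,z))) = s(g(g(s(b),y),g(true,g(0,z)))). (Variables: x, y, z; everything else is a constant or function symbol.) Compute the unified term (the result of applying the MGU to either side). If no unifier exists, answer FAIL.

Decompose s/1: g(g(x,s(g(5,z))),g(true,z)) = g(g(s(b),y),g(true,g(0,z))).
Decompose g/2: g(x,s(g(5,z))) = g(s(b),y),  g(true,z) = g(true,g(0,z)).
Decompose g/2: x = s(b),  s(g(5,z)) = y.
Bind x := s(b); no other remaining equation mentions x.
Bind y := s(g(5,z)); no other remaining equation mentions y.
Decompose g/2: true = true,  z = g(0,z).
Delete trivial equation true = true.
Occurs check fails: z occurs in g(0,z); the equation z = g(0,z) has no finite solution.

FAIL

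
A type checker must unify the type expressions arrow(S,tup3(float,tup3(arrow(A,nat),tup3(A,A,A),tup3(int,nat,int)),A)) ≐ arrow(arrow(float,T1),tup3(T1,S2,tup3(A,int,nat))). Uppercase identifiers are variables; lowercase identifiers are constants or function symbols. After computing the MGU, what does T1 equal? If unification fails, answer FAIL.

FAIL

Decompose arrow/2: S ≐ arrow(float,T1),  tup3(float,tup3(arrow(A,nat),tup3(A,A,A),tup3(int,nat,int)),A) ≐ tup3(T1,S2,tup3(A,int,nat)).
Bind S := arrow(float,T1); no other remaining equation mentions S.
Decompose tup3/3: float ≐ T1,  tup3(arrow(A,nat),tup3(A,A,A),tup3(int,nat,int)) ≐ S2,  A ≐ tup3(A,int,nat).
Bind T1 := float; no other remaining equation mentions T1. Substituting into the earlier binding gives S := arrow(float,float).
Bind S2 := tup3(arrow(A,nat),tup3(A,A,A),tup3(int,nat,int)); no other remaining equation mentions S2.
Occurs check fails: A occurs in tup3(A,int,nat); the equation A ≐ tup3(A,int,nat) has no finite solution.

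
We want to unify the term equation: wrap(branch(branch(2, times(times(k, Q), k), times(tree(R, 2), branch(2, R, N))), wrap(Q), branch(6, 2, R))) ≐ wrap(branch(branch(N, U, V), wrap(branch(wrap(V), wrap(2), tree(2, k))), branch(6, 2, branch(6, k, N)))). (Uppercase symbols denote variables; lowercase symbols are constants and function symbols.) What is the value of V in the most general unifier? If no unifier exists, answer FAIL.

times(tree(branch(6, k, 2), 2), branch(2, branch(6, k, 2), 2))

Decompose wrap/1: branch(branch(2, times(times(k, Q), k), times(tree(R, 2), branch(2, R, N))), wrap(Q), branch(6, 2, R)) ≐ branch(branch(N, U, V), wrap(branch(wrap(V), wrap(2), tree(2, k))), branch(6, 2, branch(6, k, N))).
Decompose branch/3: branch(2, times(times(k, Q), k), times(tree(R, 2), branch(2, R, N))) ≐ branch(N, U, V),  wrap(Q) ≐ wrap(branch(wrap(V), wrap(2), tree(2, k))),  branch(6, 2, R) ≐ branch(6, 2, branch(6, k, N)).
Decompose branch/3: 2 ≐ N,  times(times(k, Q), k) ≐ U,  times(tree(R, 2), branch(2, R, N)) ≐ V.
Bind N := 2; substituting into the 2 remaining equations that mention N gives: times(tree(R, 2), branch(2, R, 2)) ≐ V,  branch(6, 2, R) ≐ branch(6, 2, branch(6, k, 2)).
Bind U := times(times(k, Q), k); no other remaining equation mentions U.
Bind V := times(tree(R, 2), branch(2, R, 2)); substituting into the one remaining equation that mentions V gives: wrap(Q) ≐ wrap(branch(wrap(times(tree(R, 2), branch(2, R, 2))), wrap(2), tree(2, k))).
Decompose wrap/1: Q ≐ branch(wrap(times(tree(R, 2), branch(2, R, 2))), wrap(2), tree(2, k)).
Bind Q := branch(wrap(times(tree(R, 2), branch(2, R, 2))), wrap(2), tree(2, k)); no other remaining equation mentions Q. Substituting into the earlier binding gives U := times(times(k, branch(wrap(times(tree(R, 2), branch(2, R, 2))), wrap(2), tree(2, k))), k).
Decompose branch/3: 6 ≐ 6,  2 ≐ 2,  R ≐ branch(6, k, 2).
Delete trivial equation 6 ≐ 6.
Delete trivial equation 2 ≐ 2.
Bind R := branch(6, k, 2). Substituting into the earlier bindings gives U := times(times(k, branch(wrap(times(tree(branch(6, k, 2), 2), branch(2, branch(6, k, 2), 2))), wrap(2), tree(2, k))), k), V := times(tree(branch(6, k, 2), 2), branch(2, branch(6, k, 2), 2)), Q := branch(wrap(times(tree(branch(6, k, 2), 2), branch(2, branch(6, k, 2), 2))), wrap(2), tree(2, k)).
MGU = { N ↦ 2, U ↦ times(times(k, branch(wrap(times(tree(branch(6, k, 2), 2), branch(2, branch(6, k, 2), 2))), wrap(2), tree(2, k))), k), V ↦ times(tree(branch(6, k, 2), 2), branch(2, branch(6, k, 2), 2)), Q ↦ branch(wrap(times(tree(branch(6, k, 2), 2), branch(2, branch(6, k, 2), 2))), wrap(2), tree(2, k)), R ↦ branch(6, k, 2) }, so V ↦ times(tree(branch(6, k, 2), 2), branch(2, branch(6, k, 2), 2)).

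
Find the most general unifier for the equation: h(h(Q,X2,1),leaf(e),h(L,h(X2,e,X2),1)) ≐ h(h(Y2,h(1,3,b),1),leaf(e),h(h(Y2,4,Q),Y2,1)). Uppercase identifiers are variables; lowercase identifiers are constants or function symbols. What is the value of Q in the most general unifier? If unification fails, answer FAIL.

Decompose h/3: h(Q,X2,1) ≐ h(Y2,h(1,3,b),1),  leaf(e) ≐ leaf(e),  h(L,h(X2,e,X2),1) ≐ h(h(Y2,4,Q),Y2,1).
Decompose h/3: Q ≐ Y2,  X2 ≐ h(1,3,b),  1 ≐ 1.
Bind Q := Y2; substituting into the one remaining equation that mentions Q gives: h(L,h(X2,e,X2),1) ≐ h(h(Y2,4,Y2),Y2,1).
Bind X2 := h(1,3,b); substituting into the one remaining equation that mentions X2 gives: h(L,h(h(1,3,b),e,h(1,3,b)),1) ≐ h(h(Y2,4,Y2),Y2,1).
Delete trivial equation 1 ≐ 1.
Delete trivial equation leaf(e) ≐ leaf(e).
Decompose h/3: L ≐ h(Y2,4,Y2),  h(h(1,3,b),e,h(1,3,b)) ≐ Y2,  1 ≐ 1.
Bind L := h(Y2,4,Y2); no other remaining equation mentions L.
Bind Y2 := h(h(1,3,b),e,h(1,3,b)); no other remaining equation mentions Y2. Substituting into the earlier bindings gives Q := h(h(1,3,b),e,h(1,3,b)), L := h(h(h(1,3,b),e,h(1,3,b)),4,h(h(1,3,b),e,h(1,3,b))).
Delete trivial equation 1 ≐ 1.
MGU = { Q -> h(h(1,3,b),e,h(1,3,b)), X2 -> h(1,3,b), L -> h(h(h(1,3,b),e,h(1,3,b)),4,h(h(1,3,b),e,h(1,3,b))), Y2 -> h(h(1,3,b),e,h(1,3,b)) }, so Q -> h(h(1,3,b),e,h(1,3,b)).

h(h(1,3,b),e,h(1,3,b))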